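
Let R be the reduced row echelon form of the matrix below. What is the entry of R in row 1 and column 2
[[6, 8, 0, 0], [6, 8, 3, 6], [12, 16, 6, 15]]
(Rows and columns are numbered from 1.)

4/3

Multiply ρ1 by 1/6.
  [  1  4/3  0   0 ]
  [  6    8  3   6 ]
  [ 12   16  6  15 ]
Subtract 6 times ρ1 from ρ2.
  [  1  4/3  0   0 ]
  [  0    0  3   6 ]
  [ 12   16  6  15 ]
Subtract 12 times ρ1 from ρ3.
  [ 1  4/3  0   0 ]
  [ 0    0  3   6 ]
  [ 0    0  6  15 ]
Multiply ρ2 by 1/3.
  [ 1  4/3  0   0 ]
  [ 0    0  1   2 ]
  [ 0    0  6  15 ]
Subtract 6 times ρ2 from ρ3.
  [ 1  4/3  0  0 ]
  [ 0    0  1  2 ]
  [ 0    0  0  3 ]
Multiply ρ3 by 1/3.
  [ 1  4/3  0  0 ]
  [ 0    0  1  2 ]
  [ 0    0  0  1 ]
Subtract 2 times ρ3 from ρ2.
  [ 1  4/3  0  0 ]
  [ 0    0  1  0 ]
  [ 0    0  0  1 ]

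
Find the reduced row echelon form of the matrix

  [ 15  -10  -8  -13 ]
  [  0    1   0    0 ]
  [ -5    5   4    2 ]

R1 -> 1/15·R1
  [  1  -2/3  -8/15  -13/15 ]
  [  0     1      0       0 ]
  [ -5     5      4       2 ]
R3 -> R3 + 5·R1
  [ 1  -2/3  -8/15  -13/15 ]
  [ 0     1      0       0 ]
  [ 0   5/3    4/3    -7/3 ]
R3 -> R3 − 5/3·R2
  [ 1  -2/3  -8/15  -13/15 ]
  [ 0     1      0       0 ]
  [ 0     0    4/3    -7/3 ]
R3 -> 3/4·R3
  [ 1  -2/3  -8/15  -13/15 ]
  [ 0     1      0       0 ]
  [ 0     0      1    -7/4 ]
R1 -> R1 + 8/15·R3
  [ 1  -2/3  0  -9/5 ]
  [ 0     1  0     0 ]
  [ 0     0  1  -7/4 ]
R1 -> R1 + 2/3·R2
  [ 1  0  0  -9/5 ]
  [ 0  1  0     0 ]
  [ 0  0  1  -7/4 ]

[[1, 0, 0, -9/5], [0, 1, 0, 0], [0, 0, 1, -7/4]]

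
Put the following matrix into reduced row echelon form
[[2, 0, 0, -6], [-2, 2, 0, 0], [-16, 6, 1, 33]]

ρ1 → 1/2·ρ1
ρ2 → ρ2 + 2·ρ1
ρ3 → ρ3 + 16·ρ1
ρ2 → 1/2·ρ2
ρ3 → ρ3 − 6·ρ2

[[1, 0, 0, -3], [0, 1, 0, -3], [0, 0, 1, 3]]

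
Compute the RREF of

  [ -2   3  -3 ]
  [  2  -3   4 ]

[[1, -3/2, 0], [0, 0, 1]]

R1 ← -1/2·R1
  [ 1  -3/2  3/2 ]
  [ 2    -3    4 ]
R2 ← R2 − 2·R1
  [ 1  -3/2  3/2 ]
  [ 0     0    1 ]
R1 ← R1 − 3/2·R2
  [ 1  -3/2  0 ]
  [ 0     0  1 ]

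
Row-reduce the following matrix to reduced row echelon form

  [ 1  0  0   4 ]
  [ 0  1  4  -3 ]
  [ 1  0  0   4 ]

[[1, 0, 0, 4], [0, 1, 4, -3], [0, 0, 0, 0]]

r3 → r3 − r1
  [ 1  0  0   4 ]
  [ 0  1  4  -3 ]
  [ 0  0  0   0 ]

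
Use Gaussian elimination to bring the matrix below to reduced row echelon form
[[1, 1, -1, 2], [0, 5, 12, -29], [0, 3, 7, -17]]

ρ2 → 1/5·ρ2
  [ 1  1    -1      2 ]
  [ 0  1  12/5  -29/5 ]
  [ 0  3     7    -17 ]
ρ3 → ρ3 − 3·ρ2
  [ 1  1    -1      2 ]
  [ 0  1  12/5  -29/5 ]
  [ 0  0  -1/5    2/5 ]
ρ3 → -5·ρ3
  [ 1  1    -1      2 ]
  [ 0  1  12/5  -29/5 ]
  [ 0  0     1     -2 ]
ρ2 → ρ2 − 12/5·ρ3
  [ 1  1  -1   2 ]
  [ 0  1   0  -1 ]
  [ 0  0   1  -2 ]
ρ1 → ρ1 + ρ3
  [ 1  1  0   0 ]
  [ 0  1  0  -1 ]
  [ 0  0  1  -2 ]
ρ1 → ρ1 − ρ2
  [ 1  0  0   1 ]
  [ 0  1  0  -1 ]
  [ 0  0  1  -2 ]

[[1, 0, 0, 1], [0, 1, 0, -1], [0, 0, 1, -2]]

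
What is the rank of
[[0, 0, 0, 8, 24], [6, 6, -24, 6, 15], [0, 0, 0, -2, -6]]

rank = 2

Swap r1 and r2.
Multiply r1 by 1/6.
Multiply r2 by 1/8.
Add 2 times r2 to r3.
Subtract r2 from r1.
The reduced form has 2 nonzero rows.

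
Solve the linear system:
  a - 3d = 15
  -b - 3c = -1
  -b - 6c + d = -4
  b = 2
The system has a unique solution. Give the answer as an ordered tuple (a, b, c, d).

(3, 2, -1/3, -4)

Form the augmented matrix and row-reduce:
  [ 1   0   0  -3  |  15 ]
  [ 0  -1  -3   0  |  -1 ]
  [ 0  -1  -6   1  |  -4 ]
  [ 0   1   0   0  |   2 ]
r2 → -1·r2
  [ 1   0   0  -3  |  15 ]
  [ 0   1   3   0  |   1 ]
  [ 0  -1  -6   1  |  -4 ]
  [ 0   1   0   0  |   2 ]
r3 → r3 + r2
  [ 1  0   0  -3  |  15 ]
  [ 0  1   3   0  |   1 ]
  [ 0  0  -3   1  |  -3 ]
  [ 0  1   0   0  |   2 ]
r4 → r4 − r2
  [ 1  0   0  -3  |  15 ]
  [ 0  1   3   0  |   1 ]
  [ 0  0  -3   1  |  -3 ]
  [ 0  0  -3   0  |   1 ]
r3 → -1/3·r3
  [ 1  0   0    -3  |  15 ]
  [ 0  1   3     0  |   1 ]
  [ 0  0   1  -1/3  |   1 ]
  [ 0  0  -3     0  |   1 ]
r4 → r4 + 3·r3
  [ 1  0  0    -3  |  15 ]
  [ 0  1  3     0  |   1 ]
  [ 0  0  1  -1/3  |   1 ]
  [ 0  0  0    -1  |   4 ]
r4 → -1·r4
  [ 1  0  0    -3  |  15 ]
  [ 0  1  3     0  |   1 ]
  [ 0  0  1  -1/3  |   1 ]
  [ 0  0  0     1  |  -4 ]
r3 → r3 + 1/3·r4
  [ 1  0  0  -3  |    15 ]
  [ 0  1  3   0  |     1 ]
  [ 0  0  1   0  |  -1/3 ]
  [ 0  0  0   1  |    -4 ]
r1 → r1 + 3·r4
  [ 1  0  0  0  |     3 ]
  [ 0  1  3  0  |     1 ]
  [ 0  0  1  0  |  -1/3 ]
  [ 0  0  0  1  |    -4 ]
r2 → r2 − 3·r3
  [ 1  0  0  0  |     3 ]
  [ 0  1  0  0  |     2 ]
  [ 0  0  1  0  |  -1/3 ]
  [ 0  0  0  1  |    -4 ]
Reading off the last column: a = 3, b = 2, c = -1/3, d = -4.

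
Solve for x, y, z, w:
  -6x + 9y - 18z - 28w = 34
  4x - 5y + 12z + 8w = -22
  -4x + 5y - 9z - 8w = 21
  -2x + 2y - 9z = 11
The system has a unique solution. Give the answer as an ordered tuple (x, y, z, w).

Form the augmented matrix and row-reduce:
  [ -6   9  -18  -28  |   34 ]
  [  4  -5   12    8  |  -22 ]
  [ -4   5   -9   -8  |   21 ]
  [ -2   2   -9    0  |   11 ]
ρ1 := -1/6·ρ1
  [  1  -3/2   3  14/3  |  -17/3 ]
  [  4    -5  12     8  |    -22 ]
  [ -4     5  -9    -8  |     21 ]
  [ -2     2  -9     0  |     11 ]
ρ2 := ρ2 − 4·ρ1
  [  1  -3/2   3   14/3  |  -17/3 ]
  [  0     1   0  -32/3  |    2/3 ]
  [ -4     5  -9     -8  |     21 ]
  [ -2     2  -9      0  |     11 ]
ρ3 := ρ3 + 4·ρ1
  [  1  -3/2   3   14/3  |  -17/3 ]
  [  0     1   0  -32/3  |    2/3 ]
  [  0    -1   3   32/3  |   -5/3 ]
  [ -2     2  -9      0  |     11 ]
ρ4 := ρ4 + 2·ρ1
  [ 1  -3/2   3   14/3  |  -17/3 ]
  [ 0     1   0  -32/3  |    2/3 ]
  [ 0    -1   3   32/3  |   -5/3 ]
  [ 0    -1  -3   28/3  |   -1/3 ]
ρ3 := ρ3 + ρ2
  [ 1  -3/2   3   14/3  |  -17/3 ]
  [ 0     1   0  -32/3  |    2/3 ]
  [ 0     0   3      0  |     -1 ]
  [ 0    -1  -3   28/3  |   -1/3 ]
ρ4 := ρ4 + ρ2
  [ 1  -3/2   3   14/3  |  -17/3 ]
  [ 0     1   0  -32/3  |    2/3 ]
  [ 0     0   3      0  |     -1 ]
  [ 0     0  -3   -4/3  |    1/3 ]
ρ3 := 1/3·ρ3
  [ 1  -3/2   3   14/3  |  -17/3 ]
  [ 0     1   0  -32/3  |    2/3 ]
  [ 0     0   1      0  |   -1/3 ]
  [ 0     0  -3   -4/3  |    1/3 ]
ρ4 := ρ4 + 3·ρ3
  [ 1  -3/2  3   14/3  |  -17/3 ]
  [ 0     1  0  -32/3  |    2/3 ]
  [ 0     0  1      0  |   -1/3 ]
  [ 0     0  0   -4/3  |   -2/3 ]
ρ4 := -3/4·ρ4
  [ 1  -3/2  3   14/3  |  -17/3 ]
  [ 0     1  0  -32/3  |    2/3 ]
  [ 0     0  1      0  |   -1/3 ]
  [ 0     0  0      1  |    1/2 ]
ρ2 := ρ2 + 32/3·ρ4
  [ 1  -3/2  3  14/3  |  -17/3 ]
  [ 0     1  0     0  |      6 ]
  [ 0     0  1     0  |   -1/3 ]
  [ 0     0  0     1  |    1/2 ]
ρ1 := ρ1 − 14/3·ρ4
  [ 1  -3/2  3  0  |    -8 ]
  [ 0     1  0  0  |     6 ]
  [ 0     0  1  0  |  -1/3 ]
  [ 0     0  0  1  |   1/2 ]
ρ1 := ρ1 − 3·ρ3
  [ 1  -3/2  0  0  |    -7 ]
  [ 0     1  0  0  |     6 ]
  [ 0     0  1  0  |  -1/3 ]
  [ 0     0  0  1  |   1/2 ]
ρ1 := ρ1 + 3/2·ρ2
  [ 1  0  0  0  |     2 ]
  [ 0  1  0  0  |     6 ]
  [ 0  0  1  0  |  -1/3 ]
  [ 0  0  0  1  |   1/2 ]
Reading off the last column: x = 2, y = 6, z = -1/3, w = 1/2.

(2, 6, -1/3, 1/2)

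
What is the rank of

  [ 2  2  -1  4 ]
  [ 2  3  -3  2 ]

rank = 2

R1 := 1/2·R1
  [ 1  1  -1/2  2 ]
  [ 2  3    -3  2 ]
R2 := R2 − 2·R1
  [ 1  1  -1/2   2 ]
  [ 0  1    -2  -2 ]
R1 := R1 − R2
  [ 1  0  3/2   4 ]
  [ 0  1   -2  -2 ]
The reduced form has 2 nonzero rows.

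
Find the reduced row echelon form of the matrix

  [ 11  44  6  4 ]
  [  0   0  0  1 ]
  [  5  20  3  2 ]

R1 → 1/11·R1
  [ 1   4  6/11  4/11 ]
  [ 0   0     0     1 ]
  [ 5  20     3     2 ]
R3 → R3 − 5·R1
  [ 1  4  6/11  4/11 ]
  [ 0  0     0     1 ]
  [ 0  0  3/11  2/11 ]
R2 ↔ R3
  [ 1  4  6/11  4/11 ]
  [ 0  0  3/11  2/11 ]
  [ 0  0     0     1 ]
R2 → 11/3·R2
  [ 1  4  6/11  4/11 ]
  [ 0  0     1   2/3 ]
  [ 0  0     0     1 ]
R2 → R2 − 2/3·R3
  [ 1  4  6/11  4/11 ]
  [ 0  0     1     0 ]
  [ 0  0     0     1 ]
R1 → R1 − 4/11·R3
  [ 1  4  6/11  0 ]
  [ 0  0     1  0 ]
  [ 0  0     0  1 ]
R1 → R1 − 6/11·R2
  [ 1  4  0  0 ]
  [ 0  0  1  0 ]
  [ 0  0  0  1 ]

[[1, 4, 0, 0], [0, 0, 1, 0], [0, 0, 0, 1]]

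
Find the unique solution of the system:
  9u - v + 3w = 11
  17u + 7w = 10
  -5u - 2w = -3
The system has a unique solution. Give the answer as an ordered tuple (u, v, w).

(1, -5, -1)

Form the augmented matrix and row-reduce:
  [  9  -1   3  |  11 ]
  [ 17   0   7  |  10 ]
  [ -5   0  -2  |  -3 ]
R1 → 1/9·R1
  [  1  -1/9  1/3  |  11/9 ]
  [ 17     0    7  |    10 ]
  [ -5     0   -2  |    -3 ]
R2 → R2 − 17·R1
  [  1  -1/9  1/3  |   11/9 ]
  [  0  17/9  4/3  |  -97/9 ]
  [ -5     0   -2  |     -3 ]
R3 → R3 + 5·R1
  [ 1  -1/9   1/3  |   11/9 ]
  [ 0  17/9   4/3  |  -97/9 ]
  [ 0  -5/9  -1/3  |   28/9 ]
R2 → 9/17·R2
  [ 1  -1/9    1/3  |    11/9 ]
  [ 0     1  12/17  |  -97/17 ]
  [ 0  -5/9   -1/3  |    28/9 ]
R3 → R3 + 5/9·R2
  [ 1  -1/9    1/3  |    11/9 ]
  [ 0     1  12/17  |  -97/17 ]
  [ 0     0   1/17  |   -1/17 ]
R3 → 17·R3
  [ 1  -1/9    1/3  |    11/9 ]
  [ 0     1  12/17  |  -97/17 ]
  [ 0     0      1  |      -1 ]
R2 → R2 − 12/17·R3
  [ 1  -1/9  1/3  |  11/9 ]
  [ 0     1    0  |    -5 ]
  [ 0     0    1  |    -1 ]
R1 → R1 − 1/3·R3
  [ 1  -1/9  0  |  14/9 ]
  [ 0     1  0  |    -5 ]
  [ 0     0  1  |    -1 ]
R1 → R1 + 1/9·R2
  [ 1  0  0  |   1 ]
  [ 0  1  0  |  -5 ]
  [ 0  0  1  |  -1 ]
Reading off the last column: u = 1, v = -5, w = -1.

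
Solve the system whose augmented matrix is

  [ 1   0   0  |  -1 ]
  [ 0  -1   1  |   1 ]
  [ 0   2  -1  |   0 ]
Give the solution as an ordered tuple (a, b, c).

(-1, 1, 2)

R2 -> -1·R2
  [ 1  0   0  |  -1 ]
  [ 0  1  -1  |  -1 ]
  [ 0  2  -1  |   0 ]
R3 -> R3 − 2·R2
  [ 1  0   0  |  -1 ]
  [ 0  1  -1  |  -1 ]
  [ 0  0   1  |   2 ]
R2 -> R2 + R3
  [ 1  0  0  |  -1 ]
  [ 0  1  0  |   1 ]
  [ 0  0  1  |   2 ]
Reading off the last column: a = -1, b = 1, c = 2.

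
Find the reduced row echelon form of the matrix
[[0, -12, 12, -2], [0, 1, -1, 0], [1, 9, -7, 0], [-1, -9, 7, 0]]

Swap ρ1 and ρ3.
  [  1    9  -7   0 ]
  [  0    1  -1   0 ]
  [  0  -12  12  -2 ]
  [ -1   -9   7   0 ]
Add ρ1 to ρ4.
  [ 1    9  -7   0 ]
  [ 0    1  -1   0 ]
  [ 0  -12  12  -2 ]
  [ 0    0   0   0 ]
Add 12 times ρ2 to ρ3.
  [ 1  9  -7   0 ]
  [ 0  1  -1   0 ]
  [ 0  0   0  -2 ]
  [ 0  0   0   0 ]
Multiply ρ3 by -1/2.
  [ 1  9  -7  0 ]
  [ 0  1  -1  0 ]
  [ 0  0   0  1 ]
  [ 0  0   0  0 ]
Subtract 9 times ρ2 from ρ1.
  [ 1  0   2  0 ]
  [ 0  1  -1  0 ]
  [ 0  0   0  1 ]
  [ 0  0   0  0 ]

[[1, 0, 2, 0], [0, 1, -1, 0], [0, 0, 0, 1], [0, 0, 0, 0]]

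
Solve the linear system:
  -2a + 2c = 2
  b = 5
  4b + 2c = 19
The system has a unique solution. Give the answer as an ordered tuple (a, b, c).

(-3/2, 5, -1/2)

Form the augmented matrix and row-reduce:
  [ -2  0  2  |   2 ]
  [  0  1  0  |   5 ]
  [  0  4  2  |  19 ]
R1 := -1/2·R1
  [ 1  0  -1  |  -1 ]
  [ 0  1   0  |   5 ]
  [ 0  4   2  |  19 ]
R3 := R3 − 4·R2
  [ 1  0  -1  |  -1 ]
  [ 0  1   0  |   5 ]
  [ 0  0   2  |  -1 ]
R3 := 1/2·R3
  [ 1  0  -1  |    -1 ]
  [ 0  1   0  |     5 ]
  [ 0  0   1  |  -1/2 ]
R1 := R1 + R3
  [ 1  0  0  |  -3/2 ]
  [ 0  1  0  |     5 ]
  [ 0  0  1  |  -1/2 ]
Reading off the last column: a = -3/2, b = 5, c = -1/2.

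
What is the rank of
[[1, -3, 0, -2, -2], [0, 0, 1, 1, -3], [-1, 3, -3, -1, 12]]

rank = 3

R3 → R3 + R1
  [ 1  -3   0  -2  -2 ]
  [ 0   0   1   1  -3 ]
  [ 0   0  -3  -3  10 ]
R3 → R3 + 3·R2
  [ 1  -3  0  -2  -2 ]
  [ 0   0  1   1  -3 ]
  [ 0   0  0   0   1 ]
R2 → R2 + 3·R3
  [ 1  -3  0  -2  -2 ]
  [ 0   0  1   1   0 ]
  [ 0   0  0   0   1 ]
R1 → R1 + 2·R3
  [ 1  -3  0  -2  0 ]
  [ 0   0  1   1  0 ]
  [ 0   0  0   0  1 ]
The reduced form has 3 nonzero rows.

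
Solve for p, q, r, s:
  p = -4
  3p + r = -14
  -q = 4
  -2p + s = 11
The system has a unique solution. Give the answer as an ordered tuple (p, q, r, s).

(-4, -4, -2, 3)

Form the augmented matrix and row-reduce:
  [  1   0  0  0  |   -4 ]
  [  3   0  1  0  |  -14 ]
  [  0  -1  0  0  |    4 ]
  [ -2   0  0  1  |   11 ]
R2 := R2 − 3·R1
  [  1   0  0  0  |  -4 ]
  [  0   0  1  0  |  -2 ]
  [  0  -1  0  0  |   4 ]
  [ -2   0  0  1  |  11 ]
R4 := R4 + 2·R1
  [ 1   0  0  0  |  -4 ]
  [ 0   0  1  0  |  -2 ]
  [ 0  -1  0  0  |   4 ]
  [ 0   0  0  1  |   3 ]
R2 ↔ R3
  [ 1   0  0  0  |  -4 ]
  [ 0  -1  0  0  |   4 ]
  [ 0   0  1  0  |  -2 ]
  [ 0   0  0  1  |   3 ]
R2 := -1·R2
  [ 1  0  0  0  |  -4 ]
  [ 0  1  0  0  |  -4 ]
  [ 0  0  1  0  |  -2 ]
  [ 0  0  0  1  |   3 ]
Reading off the last column: p = -4, q = -4, r = -2, s = 3.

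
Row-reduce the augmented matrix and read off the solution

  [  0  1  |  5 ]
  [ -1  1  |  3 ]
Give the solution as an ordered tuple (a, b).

(2, 5)

Swap R1 and R2.
  [ -1  1  |  3 ]
  [  0  1  |  5 ]
Multiply R1 by -1.
  [ 1  -1  |  -3 ]
  [ 0   1  |   5 ]
Add R2 to R1.
  [ 1  0  |  2 ]
  [ 0  1  |  5 ]
Reading off the last column: a = 2, b = 5.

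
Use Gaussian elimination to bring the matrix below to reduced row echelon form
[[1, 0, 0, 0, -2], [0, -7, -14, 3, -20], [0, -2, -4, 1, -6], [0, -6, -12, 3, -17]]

[[1, 0, 0, 0, 0], [0, 1, 2, 0, 0], [0, 0, 0, 1, 0], [0, 0, 0, 0, 1]]

ρ2 → -1/7·ρ2
  [ 1   0    0     0    -2 ]
  [ 0   1    2  -3/7  20/7 ]
  [ 0  -2   -4     1    -6 ]
  [ 0  -6  -12     3   -17 ]
ρ3 → ρ3 + 2·ρ2
  [ 1   0    0     0    -2 ]
  [ 0   1    2  -3/7  20/7 ]
  [ 0   0    0   1/7  -2/7 ]
  [ 0  -6  -12     3   -17 ]
ρ4 → ρ4 + 6·ρ2
  [ 1  0  0     0    -2 ]
  [ 0  1  2  -3/7  20/7 ]
  [ 0  0  0   1/7  -2/7 ]
  [ 0  0  0   3/7   1/7 ]
ρ3 → 7·ρ3
  [ 1  0  0     0    -2 ]
  [ 0  1  2  -3/7  20/7 ]
  [ 0  0  0     1    -2 ]
  [ 0  0  0   3/7   1/7 ]
ρ4 → ρ4 − 3/7·ρ3
  [ 1  0  0     0    -2 ]
  [ 0  1  2  -3/7  20/7 ]
  [ 0  0  0     1    -2 ]
  [ 0  0  0     0     1 ]
ρ3 → ρ3 + 2·ρ4
  [ 1  0  0     0    -2 ]
  [ 0  1  2  -3/7  20/7 ]
  [ 0  0  0     1     0 ]
  [ 0  0  0     0     1 ]
ρ2 → ρ2 − 20/7·ρ4
  [ 1  0  0     0  -2 ]
  [ 0  1  2  -3/7   0 ]
  [ 0  0  0     1   0 ]
  [ 0  0  0     0   1 ]
ρ1 → ρ1 + 2·ρ4
  [ 1  0  0     0  0 ]
  [ 0  1  2  -3/7  0 ]
  [ 0  0  0     1  0 ]
  [ 0  0  0     0  1 ]
ρ2 → ρ2 + 3/7·ρ3
  [ 1  0  0  0  0 ]
  [ 0  1  2  0  0 ]
  [ 0  0  0  1  0 ]
  [ 0  0  0  0  1 ]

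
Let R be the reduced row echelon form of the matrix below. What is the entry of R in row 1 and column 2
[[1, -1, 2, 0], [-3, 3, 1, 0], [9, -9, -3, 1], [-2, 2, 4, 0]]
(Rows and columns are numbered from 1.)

R2 → R2 + 3·R1
  [  1  -1   2  0 ]
  [  0   0   7  0 ]
  [  9  -9  -3  1 ]
  [ -2   2   4  0 ]
R3 → R3 − 9·R1
  [  1  -1    2  0 ]
  [  0   0    7  0 ]
  [  0   0  -21  1 ]
  [ -2   2    4  0 ]
R4 → R4 + 2·R1
  [ 1  -1    2  0 ]
  [ 0   0    7  0 ]
  [ 0   0  -21  1 ]
  [ 0   0    8  0 ]
R2 → 1/7·R2
  [ 1  -1    2  0 ]
  [ 0   0    1  0 ]
  [ 0   0  -21  1 ]
  [ 0   0    8  0 ]
R3 → R3 + 21·R2
  [ 1  -1  2  0 ]
  [ 0   0  1  0 ]
  [ 0   0  0  1 ]
  [ 0   0  8  0 ]
R4 → R4 − 8·R2
  [ 1  -1  2  0 ]
  [ 0   0  1  0 ]
  [ 0   0  0  1 ]
  [ 0   0  0  0 ]
R1 → R1 − 2·R2
  [ 1  -1  0  0 ]
  [ 0   0  1  0 ]
  [ 0   0  0  1 ]
  [ 0   0  0  0 ]

-1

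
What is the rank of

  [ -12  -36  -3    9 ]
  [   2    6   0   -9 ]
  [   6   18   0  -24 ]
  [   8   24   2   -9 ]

rank = 3

R1 -> -1/12·R1
R2 -> R2 − 2·R1
R3 -> R3 − 6·R1
R4 -> R4 − 8·R1
R2 -> -2·R2
R3 -> R3 + 3/2·R2
R3 -> 1/3·R3
R4 -> R4 + 3·R3
R2 -> R2 − 15·R3
R1 -> R1 + 3/4·R3
R1 -> R1 − 1/4·R2
The reduced form has 3 nonzero rows.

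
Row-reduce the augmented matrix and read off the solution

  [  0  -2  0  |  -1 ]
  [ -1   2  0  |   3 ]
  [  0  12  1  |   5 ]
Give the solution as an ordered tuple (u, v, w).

Swap r1 and r2.
  [ -1   2  0  |   3 ]
  [  0  -2  0  |  -1 ]
  [  0  12  1  |   5 ]
Multiply r1 by -1.
  [ 1  -2  0  |  -3 ]
  [ 0  -2  0  |  -1 ]
  [ 0  12  1  |   5 ]
Multiply r2 by -1/2.
  [ 1  -2  0  |   -3 ]
  [ 0   1  0  |  1/2 ]
  [ 0  12  1  |    5 ]
Subtract 12 times r2 from r3.
  [ 1  -2  0  |   -3 ]
  [ 0   1  0  |  1/2 ]
  [ 0   0  1  |   -1 ]
Add 2 times r2 to r1.
  [ 1  0  0  |   -2 ]
  [ 0  1  0  |  1/2 ]
  [ 0  0  1  |   -1 ]
Reading off the last column: u = -2, v = 1/2, w = -1.

(-2, 1/2, -1)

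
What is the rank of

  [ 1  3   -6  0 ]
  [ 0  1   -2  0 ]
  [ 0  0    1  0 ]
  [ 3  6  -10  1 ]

ρ4 → ρ4 − 3·ρ1
  [ 1   3  -6  0 ]
  [ 0   1  -2  0 ]
  [ 0   0   1  0 ]
  [ 0  -3   8  1 ]
ρ4 → ρ4 + 3·ρ2
  [ 1  3  -6  0 ]
  [ 0  1  -2  0 ]
  [ 0  0   1  0 ]
  [ 0  0   2  1 ]
ρ4 → ρ4 − 2·ρ3
  [ 1  3  -6  0 ]
  [ 0  1  -2  0 ]
  [ 0  0   1  0 ]
  [ 0  0   0  1 ]
ρ2 → ρ2 + 2·ρ3
  [ 1  3  -6  0 ]
  [ 0  1   0  0 ]
  [ 0  0   1  0 ]
  [ 0  0   0  1 ]
ρ1 → ρ1 + 6·ρ3
  [ 1  3  0  0 ]
  [ 0  1  0  0 ]
  [ 0  0  1  0 ]
  [ 0  0  0  1 ]
ρ1 → ρ1 − 3·ρ2
  [ 1  0  0  0 ]
  [ 0  1  0  0 ]
  [ 0  0  1  0 ]
  [ 0  0  0  1 ]
The reduced form has 4 nonzero rows.

rank = 4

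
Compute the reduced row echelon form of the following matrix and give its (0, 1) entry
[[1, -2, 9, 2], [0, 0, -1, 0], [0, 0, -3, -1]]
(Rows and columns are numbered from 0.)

-2

Multiply ρ2 by -1.
  [ 1  -2   9   2 ]
  [ 0   0   1   0 ]
  [ 0   0  -3  -1 ]
Add 3 times ρ2 to ρ3.
  [ 1  -2  9   2 ]
  [ 0   0  1   0 ]
  [ 0   0  0  -1 ]
Multiply ρ3 by -1.
  [ 1  -2  9  2 ]
  [ 0   0  1  0 ]
  [ 0   0  0  1 ]
Subtract 2 times ρ3 from ρ1.
  [ 1  -2  9  0 ]
  [ 0   0  1  0 ]
  [ 0   0  0  1 ]
Subtract 9 times ρ2 from ρ1.
  [ 1  -2  0  0 ]
  [ 0   0  1  0 ]
  [ 0   0  0  1 ]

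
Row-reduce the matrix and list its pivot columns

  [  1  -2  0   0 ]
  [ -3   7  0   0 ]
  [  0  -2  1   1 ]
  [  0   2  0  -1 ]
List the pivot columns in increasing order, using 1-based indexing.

Add 3 times R1 to R2.
  [ 1  -2  0   0 ]
  [ 0   1  0   0 ]
  [ 0  -2  1   1 ]
  [ 0   2  0  -1 ]
Add 2 times R2 to R3.
  [ 1  -2  0   0 ]
  [ 0   1  0   0 ]
  [ 0   0  1   1 ]
  [ 0   2  0  -1 ]
Subtract 2 times R2 from R4.
  [ 1  -2  0   0 ]
  [ 0   1  0   0 ]
  [ 0   0  1   1 ]
  [ 0   0  0  -1 ]
Multiply R4 by -1.
  [ 1  -2  0  0 ]
  [ 0   1  0  0 ]
  [ 0   0  1  1 ]
  [ 0   0  0  1 ]
Subtract R4 from R3.
  [ 1  -2  0  0 ]
  [ 0   1  0  0 ]
  [ 0   0  1  0 ]
  [ 0   0  0  1 ]
Add 2 times R2 to R1.
  [ 1  0  0  0 ]
  [ 0  1  0  0 ]
  [ 0  0  1  0 ]
  [ 0  0  0  1 ]
Pivot columns are the columns containing a leading 1.

1, 2, 3, 4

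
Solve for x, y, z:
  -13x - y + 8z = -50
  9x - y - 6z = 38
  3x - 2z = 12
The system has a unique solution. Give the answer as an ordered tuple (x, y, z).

(4, -2, 0)

Form the augmented matrix and row-reduce:
  [ -13  -1   8  |  -50 ]
  [   9  -1  -6  |   38 ]
  [   3   0  -2  |   12 ]
r1 ← -1/13·r1
  [ 1  1/13  -8/13  |  50/13 ]
  [ 9    -1     -6  |     38 ]
  [ 3     0     -2  |     12 ]
r2 ← r2 − 9·r1
  [ 1    1/13  -8/13  |  50/13 ]
  [ 0  -22/13  -6/13  |  44/13 ]
  [ 3       0     -2  |     12 ]
r3 ← r3 − 3·r1
  [ 1    1/13  -8/13  |  50/13 ]
  [ 0  -22/13  -6/13  |  44/13 ]
  [ 0   -3/13  -2/13  |   6/13 ]
r2 ← -13/22·r2
  [ 1   1/13  -8/13  |  50/13 ]
  [ 0      1   3/11  |     -2 ]
  [ 0  -3/13  -2/13  |   6/13 ]
r3 ← r3 + 3/13·r2
  [ 1  1/13  -8/13  |  50/13 ]
  [ 0     1   3/11  |     -2 ]
  [ 0     0  -1/11  |      0 ]
r3 ← -11·r3
  [ 1  1/13  -8/13  |  50/13 ]
  [ 0     1   3/11  |     -2 ]
  [ 0     0      1  |      0 ]
r2 ← r2 − 3/11·r3
  [ 1  1/13  -8/13  |  50/13 ]
  [ 0     1      0  |     -2 ]
  [ 0     0      1  |      0 ]
r1 ← r1 + 8/13·r3
  [ 1  1/13  0  |  50/13 ]
  [ 0     1  0  |     -2 ]
  [ 0     0  1  |      0 ]
r1 ← r1 − 1/13·r2
  [ 1  0  0  |   4 ]
  [ 0  1  0  |  -2 ]
  [ 0  0  1  |   0 ]
Reading off the last column: x = 4, y = -2, z = 0.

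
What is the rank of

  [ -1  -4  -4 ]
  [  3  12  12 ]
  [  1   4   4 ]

Multiply R1 by -1.
  [ 1   4   4 ]
  [ 3  12  12 ]
  [ 1   4   4 ]
Subtract 3 times R1 from R2.
  [ 1  4  4 ]
  [ 0  0  0 ]
  [ 1  4  4 ]
Subtract R1 from R3.
  [ 1  4  4 ]
  [ 0  0  0 ]
  [ 0  0  0 ]
The reduced form has 1 nonzero row.

rank = 1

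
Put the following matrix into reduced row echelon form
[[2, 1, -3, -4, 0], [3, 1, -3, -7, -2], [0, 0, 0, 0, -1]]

[[1, 0, 0, -3, 0], [0, 1, -3, 2, 0], [0, 0, 0, 0, 1]]

R1 := 1/2·R1
  [ 1  1/2  -3/2  -2   0 ]
  [ 3    1    -3  -7  -2 ]
  [ 0    0     0   0  -1 ]
R2 := R2 − 3·R1
  [ 1   1/2  -3/2  -2   0 ]
  [ 0  -1/2   3/2  -1  -2 ]
  [ 0     0     0   0  -1 ]
R2 := -2·R2
  [ 1  1/2  -3/2  -2   0 ]
  [ 0    1    -3   2   4 ]
  [ 0    0     0   0  -1 ]
R3 := -1·R3
  [ 1  1/2  -3/2  -2  0 ]
  [ 0    1    -3   2  4 ]
  [ 0    0     0   0  1 ]
R2 := R2 − 4·R3
  [ 1  1/2  -3/2  -2  0 ]
  [ 0    1    -3   2  0 ]
  [ 0    0     0   0  1 ]
R1 := R1 − 1/2·R2
  [ 1  0   0  -3  0 ]
  [ 0  1  -3   2  0 ]
  [ 0  0   0   0  1 ]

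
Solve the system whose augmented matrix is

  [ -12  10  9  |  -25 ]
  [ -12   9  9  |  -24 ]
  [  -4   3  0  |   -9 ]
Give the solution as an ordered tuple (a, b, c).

(3/2, -1, 1/3)

ρ1 → -1/12·ρ1
  [   1  -5/6  -3/4  |  25/12 ]
  [ -12     9     9  |    -24 ]
  [  -4     3     0  |     -9 ]
ρ2 → ρ2 + 12·ρ1
  [  1  -5/6  -3/4  |  25/12 ]
  [  0    -1     0  |      1 ]
  [ -4     3     0  |     -9 ]
ρ3 → ρ3 + 4·ρ1
  [ 1  -5/6  -3/4  |  25/12 ]
  [ 0    -1     0  |      1 ]
  [ 0  -1/3    -3  |   -2/3 ]
ρ2 → -1·ρ2
  [ 1  -5/6  -3/4  |  25/12 ]
  [ 0     1     0  |     -1 ]
  [ 0  -1/3    -3  |   -2/3 ]
ρ3 → ρ3 + 1/3·ρ2
  [ 1  -5/6  -3/4  |  25/12 ]
  [ 0     1     0  |     -1 ]
  [ 0     0    -3  |     -1 ]
ρ3 → -1/3·ρ3
  [ 1  -5/6  -3/4  |  25/12 ]
  [ 0     1     0  |     -1 ]
  [ 0     0     1  |    1/3 ]
ρ1 → ρ1 + 3/4·ρ3
  [ 1  -5/6  0  |  7/3 ]
  [ 0     1  0  |   -1 ]
  [ 0     0  1  |  1/3 ]
ρ1 → ρ1 + 5/6·ρ2
  [ 1  0  0  |  3/2 ]
  [ 0  1  0  |   -1 ]
  [ 0  0  1  |  1/3 ]
Reading off the last column: a = 3/2, b = -1, c = 1/3.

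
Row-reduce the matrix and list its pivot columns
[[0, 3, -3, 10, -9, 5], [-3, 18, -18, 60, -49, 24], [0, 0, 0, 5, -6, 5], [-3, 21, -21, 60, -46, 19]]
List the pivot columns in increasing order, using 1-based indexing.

Swap R1 and R2.
  [ -3  18  -18  60  -49  24 ]
  [  0   3   -3  10   -9   5 ]
  [  0   0    0   5   -6   5 ]
  [ -3  21  -21  60  -46  19 ]
Multiply R1 by -1/3.
  [  1  -6    6  -20  49/3  -8 ]
  [  0   3   -3   10    -9   5 ]
  [  0   0    0    5    -6   5 ]
  [ -3  21  -21   60   -46  19 ]
Add 3 times R1 to R4.
  [ 1  -6   6  -20  49/3  -8 ]
  [ 0   3  -3   10    -9   5 ]
  [ 0   0   0    5    -6   5 ]
  [ 0   3  -3    0     3  -5 ]
Multiply R2 by 1/3.
  [ 1  -6   6   -20  49/3   -8 ]
  [ 0   1  -1  10/3    -3  5/3 ]
  [ 0   0   0     5    -6    5 ]
  [ 0   3  -3     0     3   -5 ]
Subtract 3 times R2 from R4.
  [ 1  -6   6   -20  49/3   -8 ]
  [ 0   1  -1  10/3    -3  5/3 ]
  [ 0   0   0     5    -6    5 ]
  [ 0   0   0   -10    12  -10 ]
Multiply R3 by 1/5.
  [ 1  -6   6   -20  49/3   -8 ]
  [ 0   1  -1  10/3    -3  5/3 ]
  [ 0   0   0     1  -6/5    1 ]
  [ 0   0   0   -10    12  -10 ]
Add 10 times R3 to R4.
  [ 1  -6   6   -20  49/3   -8 ]
  [ 0   1  -1  10/3    -3  5/3 ]
  [ 0   0   0     1  -6/5    1 ]
  [ 0   0   0     0     0    0 ]
Subtract 10/3 times R3 from R2.
  [ 1  -6   6  -20  49/3    -8 ]
  [ 0   1  -1    0     1  -5/3 ]
  [ 0   0   0    1  -6/5     1 ]
  [ 0   0   0    0     0     0 ]
Add 20 times R3 to R1.
  [ 1  -6   6  0  -23/3    12 ]
  [ 0   1  -1  0      1  -5/3 ]
  [ 0   0   0  1   -6/5     1 ]
  [ 0   0   0  0      0     0 ]
Add 6 times R2 to R1.
  [ 1  0   0  0  -5/3     2 ]
  [ 0  1  -1  0     1  -5/3 ]
  [ 0  0   0  1  -6/5     1 ]
  [ 0  0   0  0     0     0 ]
Pivot columns are the columns containing a leading 1.

1, 2, 4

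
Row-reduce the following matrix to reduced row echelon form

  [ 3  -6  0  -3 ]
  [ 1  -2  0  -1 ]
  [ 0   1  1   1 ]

R1 ← 1/3·R1
  [ 1  -2  0  -1 ]
  [ 1  -2  0  -1 ]
  [ 0   1  1   1 ]
R2 ← R2 − R1
  [ 1  -2  0  -1 ]
  [ 0   0  0   0 ]
  [ 0   1  1   1 ]
R2 <=> R3
  [ 1  -2  0  -1 ]
  [ 0   1  1   1 ]
  [ 0   0  0   0 ]
R1 ← R1 + 2·R2
  [ 1  0  2  1 ]
  [ 0  1  1  1 ]
  [ 0  0  0  0 ]

[[1, 0, 2, 1], [0, 1, 1, 1], [0, 0, 0, 0]]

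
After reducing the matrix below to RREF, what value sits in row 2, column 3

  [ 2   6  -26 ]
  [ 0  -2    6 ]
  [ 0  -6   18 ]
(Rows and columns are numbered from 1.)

-3

ρ1 → 1/2·ρ1
  [ 1   3  -13 ]
  [ 0  -2    6 ]
  [ 0  -6   18 ]
ρ2 → -1/2·ρ2
  [ 1   3  -13 ]
  [ 0   1   -3 ]
  [ 0  -6   18 ]
ρ3 → ρ3 + 6·ρ2
  [ 1  3  -13 ]
  [ 0  1   -3 ]
  [ 0  0    0 ]
ρ1 → ρ1 − 3·ρ2
  [ 1  0  -4 ]
  [ 0  1  -3 ]
  [ 0  0   0 ]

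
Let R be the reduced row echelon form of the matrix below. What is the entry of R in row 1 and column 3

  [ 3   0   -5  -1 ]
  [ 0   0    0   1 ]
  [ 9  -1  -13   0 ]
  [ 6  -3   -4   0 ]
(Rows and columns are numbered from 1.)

-5/3

Multiply R1 by 1/3.
Subtract 9 times R1 from R3.
Subtract 6 times R1 from R4.
Swap R2 and R3.
Multiply R2 by -1.
Add 3 times R2 to R4.
Add 7 times R3 to R4.
Add 3 times R3 to R2.
Add 1/3 times R3 to R1.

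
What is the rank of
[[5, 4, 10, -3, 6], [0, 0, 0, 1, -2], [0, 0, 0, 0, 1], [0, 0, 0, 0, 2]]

r1 -> 1/5·r1
  [ 1  4/5  2  -3/5  6/5 ]
  [ 0    0  0     1   -2 ]
  [ 0    0  0     0    1 ]
  [ 0    0  0     0    2 ]
r4 -> r4 − 2·r3
  [ 1  4/5  2  -3/5  6/5 ]
  [ 0    0  0     1   -2 ]
  [ 0    0  0     0    1 ]
  [ 0    0  0     0    0 ]
r2 -> r2 + 2·r3
  [ 1  4/5  2  -3/5  6/5 ]
  [ 0    0  0     1    0 ]
  [ 0    0  0     0    1 ]
  [ 0    0  0     0    0 ]
r1 -> r1 − 6/5·r3
  [ 1  4/5  2  -3/5  0 ]
  [ 0    0  0     1  0 ]
  [ 0    0  0     0  1 ]
  [ 0    0  0     0  0 ]
r1 -> r1 + 3/5·r2
  [ 1  4/5  2  0  0 ]
  [ 0    0  0  1  0 ]
  [ 0    0  0  0  1 ]
  [ 0    0  0  0  0 ]
The reduced form has 3 nonzero rows.

rank = 3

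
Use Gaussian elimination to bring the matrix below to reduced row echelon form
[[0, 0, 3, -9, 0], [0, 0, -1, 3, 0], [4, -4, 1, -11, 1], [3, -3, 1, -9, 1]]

[[1, -1, 0, -2, 0], [0, 0, 1, -3, 0], [0, 0, 0, 0, 1], [0, 0, 0, 0, 0]]

r1 <-> r3
  [ 4  -4   1  -11  1 ]
  [ 0   0  -1    3  0 ]
  [ 0   0   3   -9  0 ]
  [ 3  -3   1   -9  1 ]
r1 ← 1/4·r1
  [ 1  -1  1/4  -11/4  1/4 ]
  [ 0   0   -1      3    0 ]
  [ 0   0    3     -9    0 ]
  [ 3  -3    1     -9    1 ]
r4 ← r4 − 3·r1
  [ 1  -1  1/4  -11/4  1/4 ]
  [ 0   0   -1      3    0 ]
  [ 0   0    3     -9    0 ]
  [ 0   0  1/4   -3/4  1/4 ]
r2 ← -1·r2
  [ 1  -1  1/4  -11/4  1/4 ]
  [ 0   0    1     -3    0 ]
  [ 0   0    3     -9    0 ]
  [ 0   0  1/4   -3/4  1/4 ]
r3 ← r3 − 3·r2
  [ 1  -1  1/4  -11/4  1/4 ]
  [ 0   0    1     -3    0 ]
  [ 0   0    0      0    0 ]
  [ 0   0  1/4   -3/4  1/4 ]
r4 ← r4 − 1/4·r2
  [ 1  -1  1/4  -11/4  1/4 ]
  [ 0   0    1     -3    0 ]
  [ 0   0    0      0    0 ]
  [ 0   0    0      0  1/4 ]
r3 <-> r4
  [ 1  -1  1/4  -11/4  1/4 ]
  [ 0   0    1     -3    0 ]
  [ 0   0    0      0  1/4 ]
  [ 0   0    0      0    0 ]
r3 ← 4·r3
  [ 1  -1  1/4  -11/4  1/4 ]
  [ 0   0    1     -3    0 ]
  [ 0   0    0      0    1 ]
  [ 0   0    0      0    0 ]
r1 ← r1 − 1/4·r3
  [ 1  -1  1/4  -11/4  0 ]
  [ 0   0    1     -3  0 ]
  [ 0   0    0      0  1 ]
  [ 0   0    0      0  0 ]
r1 ← r1 − 1/4·r2
  [ 1  -1  0  -2  0 ]
  [ 0   0  1  -3  0 ]
  [ 0   0  0   0  1 ]
  [ 0   0  0   0  0 ]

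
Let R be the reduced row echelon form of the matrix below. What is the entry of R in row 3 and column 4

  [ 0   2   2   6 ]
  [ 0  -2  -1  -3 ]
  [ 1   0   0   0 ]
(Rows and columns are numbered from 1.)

3

r1 <=> r3
  [ 1   0   0   0 ]
  [ 0  -2  -1  -3 ]
  [ 0   2   2   6 ]
r2 ← -1/2·r2
  [ 1  0    0    0 ]
  [ 0  1  1/2  3/2 ]
  [ 0  2    2    6 ]
r3 ← r3 − 2·r2
  [ 1  0    0    0 ]
  [ 0  1  1/2  3/2 ]
  [ 0  0    1    3 ]
r2 ← r2 − 1/2·r3
  [ 1  0  0  0 ]
  [ 0  1  0  0 ]
  [ 0  0  1  3 ]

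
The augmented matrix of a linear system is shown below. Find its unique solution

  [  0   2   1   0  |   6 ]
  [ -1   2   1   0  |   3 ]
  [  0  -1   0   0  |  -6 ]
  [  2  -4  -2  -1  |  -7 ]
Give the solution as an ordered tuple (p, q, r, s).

R1 <=> R2
  [ -1   2   1   0  |   3 ]
  [  0   2   1   0  |   6 ]
  [  0  -1   0   0  |  -6 ]
  [  2  -4  -2  -1  |  -7 ]
R1 -> -1·R1
  [ 1  -2  -1   0  |  -3 ]
  [ 0   2   1   0  |   6 ]
  [ 0  -1   0   0  |  -6 ]
  [ 2  -4  -2  -1  |  -7 ]
R4 -> R4 − 2·R1
  [ 1  -2  -1   0  |  -3 ]
  [ 0   2   1   0  |   6 ]
  [ 0  -1   0   0  |  -6 ]
  [ 0   0   0  -1  |  -1 ]
R2 -> 1/2·R2
  [ 1  -2   -1   0  |  -3 ]
  [ 0   1  1/2   0  |   3 ]
  [ 0  -1    0   0  |  -6 ]
  [ 0   0    0  -1  |  -1 ]
R3 -> R3 + R2
  [ 1  -2   -1   0  |  -3 ]
  [ 0   1  1/2   0  |   3 ]
  [ 0   0  1/2   0  |  -3 ]
  [ 0   0    0  -1  |  -1 ]
R3 -> 2·R3
  [ 1  -2   -1   0  |  -3 ]
  [ 0   1  1/2   0  |   3 ]
  [ 0   0    1   0  |  -6 ]
  [ 0   0    0  -1  |  -1 ]
R4 -> -1·R4
  [ 1  -2   -1  0  |  -3 ]
  [ 0   1  1/2  0  |   3 ]
  [ 0   0    1  0  |  -6 ]
  [ 0   0    0  1  |   1 ]
R2 -> R2 − 1/2·R3
  [ 1  -2  -1  0  |  -3 ]
  [ 0   1   0  0  |   6 ]
  [ 0   0   1  0  |  -6 ]
  [ 0   0   0  1  |   1 ]
R1 -> R1 + R3
  [ 1  -2  0  0  |  -9 ]
  [ 0   1  0  0  |   6 ]
  [ 0   0  1  0  |  -6 ]
  [ 0   0  0  1  |   1 ]
R1 -> R1 + 2·R2
  [ 1  0  0  0  |   3 ]
  [ 0  1  0  0  |   6 ]
  [ 0  0  1  0  |  -6 ]
  [ 0  0  0  1  |   1 ]
Reading off the last column: p = 3, q = 6, r = -6, s = 1.

(3, 6, -6, 1)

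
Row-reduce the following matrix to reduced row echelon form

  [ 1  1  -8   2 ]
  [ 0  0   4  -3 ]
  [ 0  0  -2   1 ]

[[1, 1, 0, 0], [0, 0, 1, 0], [0, 0, 0, 1]]

R2 -> 1/4·R2
  [ 1  1  -8     2 ]
  [ 0  0   1  -3/4 ]
  [ 0  0  -2     1 ]
R3 -> R3 + 2·R2
  [ 1  1  -8     2 ]
  [ 0  0   1  -3/4 ]
  [ 0  0   0  -1/2 ]
R3 -> -2·R3
  [ 1  1  -8     2 ]
  [ 0  0   1  -3/4 ]
  [ 0  0   0     1 ]
R2 -> R2 + 3/4·R3
  [ 1  1  -8  2 ]
  [ 0  0   1  0 ]
  [ 0  0   0  1 ]
R1 -> R1 − 2·R3
  [ 1  1  -8  0 ]
  [ 0  0   1  0 ]
  [ 0  0   0  1 ]
R1 -> R1 + 8·R2
  [ 1  1  0  0 ]
  [ 0  0  1  0 ]
  [ 0  0  0  1 ]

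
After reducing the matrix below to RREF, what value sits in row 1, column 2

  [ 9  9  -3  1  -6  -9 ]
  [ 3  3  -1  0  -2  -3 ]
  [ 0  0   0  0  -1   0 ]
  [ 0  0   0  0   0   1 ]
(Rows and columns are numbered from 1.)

1

R1 := 1/9·R1
  [ 1  1  -1/3  1/9  -2/3  -1 ]
  [ 3  3    -1    0    -2  -3 ]
  [ 0  0     0    0    -1   0 ]
  [ 0  0     0    0     0   1 ]
R2 := R2 − 3·R1
  [ 1  1  -1/3   1/9  -2/3  -1 ]
  [ 0  0     0  -1/3     0   0 ]
  [ 0  0     0     0    -1   0 ]
  [ 0  0     0     0     0   1 ]
R2 := -3·R2
  [ 1  1  -1/3  1/9  -2/3  -1 ]
  [ 0  0     0    1     0   0 ]
  [ 0  0     0    0    -1   0 ]
  [ 0  0     0    0     0   1 ]
R3 := -1·R3
  [ 1  1  -1/3  1/9  -2/3  -1 ]
  [ 0  0     0    1     0   0 ]
  [ 0  0     0    0     1   0 ]
  [ 0  0     0    0     0   1 ]
R1 := R1 + R4
  [ 1  1  -1/3  1/9  -2/3  0 ]
  [ 0  0     0    1     0  0 ]
  [ 0  0     0    0     1  0 ]
  [ 0  0     0    0     0  1 ]
R1 := R1 + 2/3·R3
  [ 1  1  -1/3  1/9  0  0 ]
  [ 0  0     0    1  0  0 ]
  [ 0  0     0    0  1  0 ]
  [ 0  0     0    0  0  1 ]
R1 := R1 − 1/9·R2
  [ 1  1  -1/3  0  0  0 ]
  [ 0  0     0  1  0  0 ]
  [ 0  0     0  0  1  0 ]
  [ 0  0     0  0  0  1 ]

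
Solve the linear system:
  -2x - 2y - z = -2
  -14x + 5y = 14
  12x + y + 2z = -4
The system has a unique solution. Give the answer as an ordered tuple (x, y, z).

Form the augmented matrix and row-reduce:
  [  -2  -2  -1  |  -2 ]
  [ -14   5   0  |  14 ]
  [  12   1   2  |  -4 ]
Multiply r1 by -1/2.
  [   1  1  1/2  |   1 ]
  [ -14  5    0  |  14 ]
  [  12  1    2  |  -4 ]
Add 14 times r1 to r2.
  [  1   1  1/2  |   1 ]
  [  0  19    7  |  28 ]
  [ 12   1    2  |  -4 ]
Subtract 12 times r1 from r3.
  [ 1    1  1/2  |    1 ]
  [ 0   19    7  |   28 ]
  [ 0  -11   -4  |  -16 ]
Multiply r2 by 1/19.
  [ 1    1   1/2  |      1 ]
  [ 0    1  7/19  |  28/19 ]
  [ 0  -11    -4  |    -16 ]
Add 11 times r2 to r3.
  [ 1  1   1/2  |      1 ]
  [ 0  1  7/19  |  28/19 ]
  [ 0  0  1/19  |   4/19 ]
Multiply r3 by 19.
  [ 1  1   1/2  |      1 ]
  [ 0  1  7/19  |  28/19 ]
  [ 0  0     1  |      4 ]
Subtract 7/19 times r3 from r2.
  [ 1  1  1/2  |  1 ]
  [ 0  1    0  |  0 ]
  [ 0  0    1  |  4 ]
Subtract 1/2 times r3 from r1.
  [ 1  1  0  |  -1 ]
  [ 0  1  0  |   0 ]
  [ 0  0  1  |   4 ]
Subtract r2 from r1.
  [ 1  0  0  |  -1 ]
  [ 0  1  0  |   0 ]
  [ 0  0  1  |   4 ]
Reading off the last column: x = -1, y = 0, z = 4.

(-1, 0, 4)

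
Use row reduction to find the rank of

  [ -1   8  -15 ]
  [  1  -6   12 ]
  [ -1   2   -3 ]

Multiply R1 by -1.
Subtract R1 from R2.
Add R1 to R3.
Multiply R2 by 1/2.
Add 6 times R2 to R3.
Multiply R3 by 1/3.
Add 3/2 times R3 to R2.
Subtract 15 times R3 from R1.
Add 8 times R2 to R1.
The reduced form has 3 nonzero rows.

rank = 3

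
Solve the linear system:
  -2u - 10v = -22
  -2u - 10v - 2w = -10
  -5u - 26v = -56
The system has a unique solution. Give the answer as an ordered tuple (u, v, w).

(6, 1, -6)

Form the augmented matrix and row-reduce:
  [ -2  -10   0  |  -22 ]
  [ -2  -10  -2  |  -10 ]
  [ -5  -26   0  |  -56 ]
Multiply ρ1 by -1/2.
  [  1    5   0  |   11 ]
  [ -2  -10  -2  |  -10 ]
  [ -5  -26   0  |  -56 ]
Add 2 times ρ1 to ρ2.
  [  1    5   0  |   11 ]
  [  0    0  -2  |   12 ]
  [ -5  -26   0  |  -56 ]
Add 5 times ρ1 to ρ3.
  [ 1   5   0  |  11 ]
  [ 0   0  -2  |  12 ]
  [ 0  -1   0  |  -1 ]
Swap ρ2 and ρ3.
  [ 1   5   0  |  11 ]
  [ 0  -1   0  |  -1 ]
  [ 0   0  -2  |  12 ]
Multiply ρ2 by -1.
  [ 1  5   0  |  11 ]
  [ 0  1   0  |   1 ]
  [ 0  0  -2  |  12 ]
Multiply ρ3 by -1/2.
  [ 1  5  0  |  11 ]
  [ 0  1  0  |   1 ]
  [ 0  0  1  |  -6 ]
Subtract 5 times ρ2 from ρ1.
  [ 1  0  0  |   6 ]
  [ 0  1  0  |   1 ]
  [ 0  0  1  |  -6 ]
Reading off the last column: u = 6, v = 1, w = -6.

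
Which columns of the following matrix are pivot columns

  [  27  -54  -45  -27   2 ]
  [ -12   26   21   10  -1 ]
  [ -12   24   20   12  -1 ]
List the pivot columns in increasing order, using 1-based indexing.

ρ1 → 1/27·ρ1
ρ2 → ρ2 + 12·ρ1
ρ3 → ρ3 + 12·ρ1
ρ2 → 1/2·ρ2
ρ3 → -9·ρ3
ρ2 → ρ2 + 1/18·ρ3
ρ1 → ρ1 − 2/27·ρ3
ρ1 → ρ1 + 2·ρ2
Pivot columns are the columns containing a leading 1.

1, 2, 5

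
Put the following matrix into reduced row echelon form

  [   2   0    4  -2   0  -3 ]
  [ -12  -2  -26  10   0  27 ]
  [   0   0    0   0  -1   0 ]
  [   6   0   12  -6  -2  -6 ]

[[1, 0, 2, -1, 0, 0], [0, 1, 1, 1, 0, 0], [0, 0, 0, 0, 1, 0], [0, 0, 0, 0, 0, 1]]

R1 ← 1/2·R1
  [   1   0    2  -1   0  -3/2 ]
  [ -12  -2  -26  10   0    27 ]
  [   0   0    0   0  -1     0 ]
  [   6   0   12  -6  -2    -6 ]
R2 ← R2 + 12·R1
  [ 1   0   2  -1   0  -3/2 ]
  [ 0  -2  -2  -2   0     9 ]
  [ 0   0   0   0  -1     0 ]
  [ 6   0  12  -6  -2    -6 ]
R4 ← R4 − 6·R1
  [ 1   0   2  -1   0  -3/2 ]
  [ 0  -2  -2  -2   0     9 ]
  [ 0   0   0   0  -1     0 ]
  [ 0   0   0   0  -2     3 ]
R2 ← -1/2·R2
  [ 1  0  2  -1   0  -3/2 ]
  [ 0  1  1   1   0  -9/2 ]
  [ 0  0  0   0  -1     0 ]
  [ 0  0  0   0  -2     3 ]
R3 ← -1·R3
  [ 1  0  2  -1   0  -3/2 ]
  [ 0  1  1   1   0  -9/2 ]
  [ 0  0  0   0   1     0 ]
  [ 0  0  0   0  -2     3 ]
R4 ← R4 + 2·R3
  [ 1  0  2  -1  0  -3/2 ]
  [ 0  1  1   1  0  -9/2 ]
  [ 0  0  0   0  1     0 ]
  [ 0  0  0   0  0     3 ]
R4 ← 1/3·R4
  [ 1  0  2  -1  0  -3/2 ]
  [ 0  1  1   1  0  -9/2 ]
  [ 0  0  0   0  1     0 ]
  [ 0  0  0   0  0     1 ]
R2 ← R2 + 9/2·R4
  [ 1  0  2  -1  0  -3/2 ]
  [ 0  1  1   1  0     0 ]
  [ 0  0  0   0  1     0 ]
  [ 0  0  0   0  0     1 ]
R1 ← R1 + 3/2·R4
  [ 1  0  2  -1  0  0 ]
  [ 0  1  1   1  0  0 ]
  [ 0  0  0   0  1  0 ]
  [ 0  0  0   0  0  1 ]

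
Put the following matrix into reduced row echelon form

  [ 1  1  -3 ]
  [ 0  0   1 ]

[[1, 1, 0], [0, 0, 1]]

r1 -> r1 + 3·r2
  [ 1  1  0 ]
  [ 0  0  1 ]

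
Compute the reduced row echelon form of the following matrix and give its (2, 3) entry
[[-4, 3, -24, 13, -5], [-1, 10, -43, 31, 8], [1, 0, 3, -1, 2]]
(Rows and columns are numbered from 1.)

-4

r1 → -1/4·r1
  [  1  -3/4    6  -13/4  5/4 ]
  [ -1    10  -43     31    8 ]
  [  1     0    3     -1    2 ]
r2 → r2 + r1
  [ 1  -3/4    6  -13/4   5/4 ]
  [ 0  37/4  -37  111/4  37/4 ]
  [ 1     0    3     -1     2 ]
r3 → r3 − r1
  [ 1  -3/4    6  -13/4   5/4 ]
  [ 0  37/4  -37  111/4  37/4 ]
  [ 0   3/4   -3    9/4   3/4 ]
r2 → 4/37·r2
  [ 1  -3/4   6  -13/4  5/4 ]
  [ 0     1  -4      3    1 ]
  [ 0   3/4  -3    9/4  3/4 ]
r3 → r3 − 3/4·r2
  [ 1  -3/4   6  -13/4  5/4 ]
  [ 0     1  -4      3    1 ]
  [ 0     0   0      0    0 ]
r1 → r1 + 3/4·r2
  [ 1  0   3  -1  2 ]
  [ 0  1  -4   3  1 ]
  [ 0  0   0   0  0 ]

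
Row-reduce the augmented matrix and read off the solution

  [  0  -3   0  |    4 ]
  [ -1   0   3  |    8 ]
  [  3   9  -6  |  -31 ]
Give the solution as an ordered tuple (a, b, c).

(-3, -4/3, 5/3)

R1 <-> R2
  [ -1   0   3  |    8 ]
  [  0  -3   0  |    4 ]
  [  3   9  -6  |  -31 ]
R1 := -1·R1
  [ 1   0  -3  |   -8 ]
  [ 0  -3   0  |    4 ]
  [ 3   9  -6  |  -31 ]
R3 := R3 − 3·R1
  [ 1   0  -3  |  -8 ]
  [ 0  -3   0  |   4 ]
  [ 0   9   3  |  -7 ]
R2 := -1/3·R2
  [ 1  0  -3  |    -8 ]
  [ 0  1   0  |  -4/3 ]
  [ 0  9   3  |    -7 ]
R3 := R3 − 9·R2
  [ 1  0  -3  |    -8 ]
  [ 0  1   0  |  -4/3 ]
  [ 0  0   3  |     5 ]
R3 := 1/3·R3
  [ 1  0  -3  |    -8 ]
  [ 0  1   0  |  -4/3 ]
  [ 0  0   1  |   5/3 ]
R1 := R1 + 3·R3
  [ 1  0  0  |    -3 ]
  [ 0  1  0  |  -4/3 ]
  [ 0  0  1  |   5/3 ]
Reading off the last column: a = -3, b = -4/3, c = 5/3.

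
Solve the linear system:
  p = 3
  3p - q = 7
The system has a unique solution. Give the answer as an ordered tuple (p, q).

(3, 2)

Form the augmented matrix and row-reduce:
  [ 1   0  |  3 ]
  [ 3  -1  |  7 ]
Subtract 3 times R1 from R2.
  [ 1   0  |   3 ]
  [ 0  -1  |  -2 ]
Multiply R2 by -1.
  [ 1  0  |  3 ]
  [ 0  1  |  2 ]
Reading off the last column: p = 3, q = 2.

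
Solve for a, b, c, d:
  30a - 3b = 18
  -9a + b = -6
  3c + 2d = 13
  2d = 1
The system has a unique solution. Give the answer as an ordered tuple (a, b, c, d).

(0, -6, 4, 1/2)

Form the augmented matrix and row-reduce:
  [ 30  -3  0  0  |  18 ]
  [ -9   1  0  0  |  -6 ]
  [  0   0  3  2  |  13 ]
  [  0   0  0  2  |   1 ]
Multiply R1 by 1/30.
  [  1  -1/10  0  0  |  3/5 ]
  [ -9      1  0  0  |   -6 ]
  [  0      0  3  2  |   13 ]
  [  0      0  0  2  |    1 ]
Add 9 times R1 to R2.
  [ 1  -1/10  0  0  |   3/5 ]
  [ 0   1/10  0  0  |  -3/5 ]
  [ 0      0  3  2  |    13 ]
  [ 0      0  0  2  |     1 ]
Multiply R2 by 10.
  [ 1  -1/10  0  0  |  3/5 ]
  [ 0      1  0  0  |   -6 ]
  [ 0      0  3  2  |   13 ]
  [ 0      0  0  2  |    1 ]
Multiply R3 by 1/3.
  [ 1  -1/10  0    0  |   3/5 ]
  [ 0      1  0    0  |    -6 ]
  [ 0      0  1  2/3  |  13/3 ]
  [ 0      0  0    2  |     1 ]
Multiply R4 by 1/2.
  [ 1  -1/10  0    0  |   3/5 ]
  [ 0      1  0    0  |    -6 ]
  [ 0      0  1  2/3  |  13/3 ]
  [ 0      0  0    1  |   1/2 ]
Subtract 2/3 times R4 from R3.
  [ 1  -1/10  0  0  |  3/5 ]
  [ 0      1  0  0  |   -6 ]
  [ 0      0  1  0  |    4 ]
  [ 0      0  0  1  |  1/2 ]
Add 1/10 times R2 to R1.
  [ 1  0  0  0  |    0 ]
  [ 0  1  0  0  |   -6 ]
  [ 0  0  1  0  |    4 ]
  [ 0  0  0  1  |  1/2 ]
Reading off the last column: a = 0, b = -6, c = 4, d = 1/2.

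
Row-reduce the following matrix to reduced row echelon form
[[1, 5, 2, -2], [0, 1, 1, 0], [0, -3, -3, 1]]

R3 := R3 + 3·R2
  [ 1  5  2  -2 ]
  [ 0  1  1   0 ]
  [ 0  0  0   1 ]
R1 := R1 + 2·R3
  [ 1  5  2  0 ]
  [ 0  1  1  0 ]
  [ 0  0  0  1 ]
R1 := R1 − 5·R2
  [ 1  0  -3  0 ]
  [ 0  1   1  0 ]
  [ 0  0   0  1 ]

[[1, 0, -3, 0], [0, 1, 1, 0], [0, 0, 0, 1]]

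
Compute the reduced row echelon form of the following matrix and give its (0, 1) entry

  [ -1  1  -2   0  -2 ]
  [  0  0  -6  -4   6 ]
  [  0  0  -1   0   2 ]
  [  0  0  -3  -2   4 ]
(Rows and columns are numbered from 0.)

R1 → -1·R1
  [ 1  -1   2   0  2 ]
  [ 0   0  -6  -4  6 ]
  [ 0   0  -1   0  2 ]
  [ 0   0  -3  -2  4 ]
R2 → -1/6·R2
  [ 1  -1   2    0   2 ]
  [ 0   0   1  2/3  -1 ]
  [ 0   0  -1    0   2 ]
  [ 0   0  -3   -2   4 ]
R3 → R3 + R2
  [ 1  -1   2    0   2 ]
  [ 0   0   1  2/3  -1 ]
  [ 0   0   0  2/3   1 ]
  [ 0   0  -3   -2   4 ]
R4 → R4 + 3·R2
  [ 1  -1  2    0   2 ]
  [ 0   0  1  2/3  -1 ]
  [ 0   0  0  2/3   1 ]
  [ 0   0  0    0   1 ]
R3 → 3/2·R3
  [ 1  -1  2    0    2 ]
  [ 0   0  1  2/3   -1 ]
  [ 0   0  0    1  3/2 ]
  [ 0   0  0    0    1 ]
R3 → R3 − 3/2·R4
  [ 1  -1  2    0   2 ]
  [ 0   0  1  2/3  -1 ]
  [ 0   0  0    1   0 ]
  [ 0   0  0    0   1 ]
R2 → R2 + R4
  [ 1  -1  2    0  2 ]
  [ 0   0  1  2/3  0 ]
  [ 0   0  0    1  0 ]
  [ 0   0  0    0  1 ]
R1 → R1 − 2·R4
  [ 1  -1  2    0  0 ]
  [ 0   0  1  2/3  0 ]
  [ 0   0  0    1  0 ]
  [ 0   0  0    0  1 ]
R2 → R2 − 2/3·R3
  [ 1  -1  2  0  0 ]
  [ 0   0  1  0  0 ]
  [ 0   0  0  1  0 ]
  [ 0   0  0  0  1 ]
R1 → R1 − 2·R2
  [ 1  -1  0  0  0 ]
  [ 0   0  1  0  0 ]
  [ 0   0  0  1  0 ]
  [ 0   0  0  0  1 ]

-1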